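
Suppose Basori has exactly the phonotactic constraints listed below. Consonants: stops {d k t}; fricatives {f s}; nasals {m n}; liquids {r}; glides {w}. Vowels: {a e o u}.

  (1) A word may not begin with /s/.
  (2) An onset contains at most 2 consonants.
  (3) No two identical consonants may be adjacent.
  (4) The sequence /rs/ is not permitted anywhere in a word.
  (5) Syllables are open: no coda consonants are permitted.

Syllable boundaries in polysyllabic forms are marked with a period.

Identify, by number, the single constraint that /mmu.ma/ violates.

3

/mmu.ma/: adjacent identical consonants /mm/.
This is a violation of constraint 3: "No two identical consonants may be adjacent."
The remaining constraints (1, 2, 4, 5) are satisfied.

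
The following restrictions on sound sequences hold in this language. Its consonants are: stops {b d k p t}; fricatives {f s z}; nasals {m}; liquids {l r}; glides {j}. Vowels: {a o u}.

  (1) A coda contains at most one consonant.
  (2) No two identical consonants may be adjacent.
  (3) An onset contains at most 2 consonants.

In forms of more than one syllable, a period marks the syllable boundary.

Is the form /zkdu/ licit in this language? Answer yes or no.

/zkdu/ — violates constraint 3: syllable 1 onset /zkd/ has 3 consonants (> 2) → illicit

no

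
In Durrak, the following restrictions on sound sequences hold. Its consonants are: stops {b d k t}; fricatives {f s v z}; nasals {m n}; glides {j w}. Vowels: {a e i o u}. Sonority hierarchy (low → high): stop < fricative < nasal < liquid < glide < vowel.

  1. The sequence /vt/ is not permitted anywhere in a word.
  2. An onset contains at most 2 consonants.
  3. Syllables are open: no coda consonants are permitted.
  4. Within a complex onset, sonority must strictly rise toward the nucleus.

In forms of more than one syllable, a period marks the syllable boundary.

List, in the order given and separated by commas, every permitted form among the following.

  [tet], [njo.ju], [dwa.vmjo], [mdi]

[njo.ju]

[tet] — violates constraint 3: syllable 1 coda /t/ has 1 consonant (> 0) → not permitted
[njo.ju] — σ1 onset /nj/ (3→5 rises), coda /∅/ ok; σ2 onset /j/, coda /∅/ ok → permitted
[dwa.vmjo] — violates constraint 2: syllable 2 onset /vmj/ has 3 consonants (> 2) → not permitted
[mdi] — violates constraint 4: syllable 1 onset /md/: /m/ (nasal, 3) → /d/ (stop, 1) does not rise → not permitted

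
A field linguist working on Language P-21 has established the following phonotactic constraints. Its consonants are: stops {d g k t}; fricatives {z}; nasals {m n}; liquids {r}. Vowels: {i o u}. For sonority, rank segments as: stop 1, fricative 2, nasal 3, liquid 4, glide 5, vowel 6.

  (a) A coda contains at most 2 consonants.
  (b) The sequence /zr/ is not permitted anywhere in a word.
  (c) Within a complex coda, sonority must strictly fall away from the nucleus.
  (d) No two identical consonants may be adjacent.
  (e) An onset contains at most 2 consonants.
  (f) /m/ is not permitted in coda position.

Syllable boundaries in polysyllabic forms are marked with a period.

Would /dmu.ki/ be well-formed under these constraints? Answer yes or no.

/dmu.ki/ — σ1 onset /dm/ (2C), coda /∅/ ok; σ2 onset /k/, coda /∅/ ok → well-formed

yes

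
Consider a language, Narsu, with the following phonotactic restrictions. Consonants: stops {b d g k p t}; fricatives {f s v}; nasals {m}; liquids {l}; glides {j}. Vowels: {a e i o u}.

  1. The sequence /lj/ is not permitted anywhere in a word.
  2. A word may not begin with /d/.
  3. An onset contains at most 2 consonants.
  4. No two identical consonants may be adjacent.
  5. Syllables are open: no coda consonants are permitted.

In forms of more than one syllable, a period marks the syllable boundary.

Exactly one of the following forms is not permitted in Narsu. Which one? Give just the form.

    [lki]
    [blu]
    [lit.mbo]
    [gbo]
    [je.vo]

[lki] — σ1 onset /lk/ (2C), coda /∅/ ok → permitted
[blu] — σ1 onset /bl/ (2C), coda /∅/ ok → permitted
[lit.mbo] — violates constraint 5: syllable 1 coda /t/ has 1 consonant (> 0) → not permitted
[gbo] — σ1 onset /gb/ (2C), coda /∅/ ok → permitted
[je.vo] — σ1 onset /j/, coda /∅/ ok; σ2 onset /v/, coda /∅/ ok → permitted

[lit.mbo]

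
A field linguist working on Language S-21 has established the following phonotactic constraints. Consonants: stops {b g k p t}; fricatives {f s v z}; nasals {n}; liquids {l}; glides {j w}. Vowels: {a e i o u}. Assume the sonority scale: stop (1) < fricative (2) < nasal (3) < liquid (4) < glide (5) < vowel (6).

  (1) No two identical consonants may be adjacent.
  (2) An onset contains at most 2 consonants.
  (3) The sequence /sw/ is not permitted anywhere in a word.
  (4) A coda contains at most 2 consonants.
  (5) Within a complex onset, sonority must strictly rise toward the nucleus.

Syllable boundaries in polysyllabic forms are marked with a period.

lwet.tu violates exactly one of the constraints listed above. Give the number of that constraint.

lwet.tu: adjacent identical consonants /tt/.
This is a violation of constraint 1: "No two identical consonants may be adjacent."
The remaining constraints (2, 3, 4, 5) are satisfied.

1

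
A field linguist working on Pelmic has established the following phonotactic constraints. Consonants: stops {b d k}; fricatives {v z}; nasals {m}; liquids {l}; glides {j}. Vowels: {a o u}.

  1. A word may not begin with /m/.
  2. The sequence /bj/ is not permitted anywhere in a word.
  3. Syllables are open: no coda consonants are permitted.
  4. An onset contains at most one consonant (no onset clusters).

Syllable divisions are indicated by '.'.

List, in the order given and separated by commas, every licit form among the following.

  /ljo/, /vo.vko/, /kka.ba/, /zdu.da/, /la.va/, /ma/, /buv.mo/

/ljo/ — violates constraint 4: syllable 1 onset /lj/ has 2 consonants (> 1) → illicit
/vo.vko/ — violates constraint 4: syllable 2 onset /vk/ has 2 consonants (> 1) → illicit
/kka.ba/ — violates constraint 4: syllable 1 onset /kk/ has 2 consonants (> 1) → illicit
/zdu.da/ — violates constraint 4: syllable 1 onset /zd/ has 2 consonants (> 1) → illicit
/la.va/ — σ1 onset /l/, coda /∅/ ok; σ2 onset /v/, coda /∅/ ok → licit
/ma/ — violates constraint 1: word begins with /m/ → illicit
/buv.mo/ — violates constraint 3: syllable 1 coda /v/ has 1 consonant (> 0) → illicit

/la.va/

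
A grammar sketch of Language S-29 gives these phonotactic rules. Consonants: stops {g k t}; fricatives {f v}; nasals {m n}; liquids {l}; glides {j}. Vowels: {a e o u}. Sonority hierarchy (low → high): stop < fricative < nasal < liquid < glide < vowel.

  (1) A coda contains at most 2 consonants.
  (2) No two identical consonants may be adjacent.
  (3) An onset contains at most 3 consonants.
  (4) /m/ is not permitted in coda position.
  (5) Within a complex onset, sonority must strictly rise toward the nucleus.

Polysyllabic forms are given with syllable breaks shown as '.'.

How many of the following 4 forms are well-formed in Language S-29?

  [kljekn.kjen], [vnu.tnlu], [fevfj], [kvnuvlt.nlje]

[kljekn.kjen] — σ1 onset /klj/ (1→4→5 rises), coda /kn/ (2C) ok; σ2 onset /kj/ (1→5 rises), coda /n/ ok → well-formed
[vnu.tnlu] — σ1 onset /vn/ (2→3 rises), coda /∅/ ok; σ2 onset /tnl/ (1→3→4 rises), coda /∅/ ok → well-formed
[fevfj] — violates constraint 1: syllable 1 coda /vfj/ has 3 consonants (> 2) → ill-formed
[kvnuvlt.nlje] — violates constraint 1: syllable 1 coda /vlt/ has 3 consonants (> 2) → ill-formed
Well-formed: [kljekn.kjen], [vnu.tnlu] → 2.

2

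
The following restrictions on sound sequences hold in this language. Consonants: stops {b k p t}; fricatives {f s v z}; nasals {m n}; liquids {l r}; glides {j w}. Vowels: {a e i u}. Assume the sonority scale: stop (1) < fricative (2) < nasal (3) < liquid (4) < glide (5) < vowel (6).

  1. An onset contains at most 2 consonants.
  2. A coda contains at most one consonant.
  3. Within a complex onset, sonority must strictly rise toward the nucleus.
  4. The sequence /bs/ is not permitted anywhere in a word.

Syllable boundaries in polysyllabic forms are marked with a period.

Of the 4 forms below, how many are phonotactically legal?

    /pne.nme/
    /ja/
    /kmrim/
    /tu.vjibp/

1

/pne.nme/ — violates constraint 3: syllable 2 onset /nm/: /n/ (nasal, 3) → /m/ (nasal, 3) does not rise → phonotactically illegal
/ja/ — σ1 onset /j/, coda /∅/ ok → phonotactically legal
/kmrim/ — violates constraint 1: syllable 1 onset /kmr/ has 3 consonants (> 2) → phonotactically illegal
/tu.vjibp/ — violates constraint 2: syllable 2 coda /bp/ has 2 consonants (> 1) → phonotactically illegal
Phonotactically legal: /ja/ → 1.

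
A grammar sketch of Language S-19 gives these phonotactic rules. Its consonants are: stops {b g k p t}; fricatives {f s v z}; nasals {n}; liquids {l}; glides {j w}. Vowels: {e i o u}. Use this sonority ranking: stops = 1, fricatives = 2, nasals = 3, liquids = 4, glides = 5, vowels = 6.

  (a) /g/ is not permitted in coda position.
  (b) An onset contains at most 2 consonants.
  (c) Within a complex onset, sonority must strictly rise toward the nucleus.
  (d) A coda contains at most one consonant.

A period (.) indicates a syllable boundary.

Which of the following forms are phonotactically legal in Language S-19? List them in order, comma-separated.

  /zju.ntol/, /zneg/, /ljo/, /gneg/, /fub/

/zju.ntol/ — violates constraint (c): syllable 2 onset /nt/: /n/ (nasal, 3) → /t/ (stop, 1) does not rise → phonotactically illegal
/zneg/ — violates constraint (a): syllable 1 coda contains /g/ → phonotactically illegal
/ljo/ — σ1 onset /lj/ (4→5 rises), coda /∅/ ok → phonotactically legal
/gneg/ — violates constraint (a): syllable 1 coda contains /g/ → phonotactically illegal
/fub/ — σ1 onset /f/, coda /b/ ok → phonotactically legal

/ljo/, /fub/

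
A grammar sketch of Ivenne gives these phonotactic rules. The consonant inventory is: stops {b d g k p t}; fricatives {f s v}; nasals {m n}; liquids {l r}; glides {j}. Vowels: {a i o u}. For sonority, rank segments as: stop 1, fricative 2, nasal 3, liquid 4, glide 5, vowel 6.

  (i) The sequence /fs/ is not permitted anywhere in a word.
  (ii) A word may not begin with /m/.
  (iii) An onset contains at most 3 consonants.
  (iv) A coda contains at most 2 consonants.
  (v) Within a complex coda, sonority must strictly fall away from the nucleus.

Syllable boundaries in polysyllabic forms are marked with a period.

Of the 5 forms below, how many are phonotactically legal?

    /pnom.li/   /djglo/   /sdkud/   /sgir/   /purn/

/pnom.li/ — σ1 onset /pn/ (2C), coda /m/ ok; σ2 onset /l/, coda /∅/ ok → phonotactically legal
/djglo/ — violates constraint (iii): syllable 1 onset /djgl/ has 4 consonants (> 3) → phonotactically illegal
/sdkud/ — σ1 onset /sdk/ (3C), coda /d/ ok → phonotactically legal
/sgir/ — σ1 onset /sg/ (2C), coda /r/ ok → phonotactically legal
/purn/ — σ1 onset /p/, coda /rn/ (4→3 falls) ok → phonotactically legal
Phonotactically legal: /pnom.li/, /sdkud/, /sgir/, /purn/ → 4.

4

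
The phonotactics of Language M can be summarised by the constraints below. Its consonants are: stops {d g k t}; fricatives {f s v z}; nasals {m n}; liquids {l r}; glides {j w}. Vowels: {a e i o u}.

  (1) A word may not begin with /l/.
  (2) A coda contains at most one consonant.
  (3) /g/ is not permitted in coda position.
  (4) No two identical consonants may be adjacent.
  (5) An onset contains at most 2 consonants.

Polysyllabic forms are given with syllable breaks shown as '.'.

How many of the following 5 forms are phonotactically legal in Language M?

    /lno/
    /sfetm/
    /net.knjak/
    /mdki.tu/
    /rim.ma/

0

/lno/ — violates constraint 1: word begins with /l/ → phonotactically illegal
/sfetm/ — violates constraint 2: syllable 1 coda /tm/ has 2 consonants (> 1) → phonotactically illegal
/net.knjak/ — violates constraint 5: syllable 2 onset /knj/ has 3 consonants (> 2) → phonotactically illegal
/mdki.tu/ — violates constraint 5: syllable 1 onset /mdk/ has 3 consonants (> 2) → phonotactically illegal
/rim.ma/ — violates constraint 4: adjacent identical consonants /mm/ → phonotactically illegal
No form is phonotactically legal → 0.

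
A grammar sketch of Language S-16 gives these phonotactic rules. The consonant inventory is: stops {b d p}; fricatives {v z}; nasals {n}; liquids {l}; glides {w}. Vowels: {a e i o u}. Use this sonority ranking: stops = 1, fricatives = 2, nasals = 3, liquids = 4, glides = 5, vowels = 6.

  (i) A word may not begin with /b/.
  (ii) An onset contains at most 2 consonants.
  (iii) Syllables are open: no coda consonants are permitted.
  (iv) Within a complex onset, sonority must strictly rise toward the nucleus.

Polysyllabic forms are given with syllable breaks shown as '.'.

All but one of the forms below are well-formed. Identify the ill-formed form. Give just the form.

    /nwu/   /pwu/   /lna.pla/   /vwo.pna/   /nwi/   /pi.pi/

/nwu/ — σ1 onset /nw/ (3→5 rises), coda /∅/ ok → well-formed
/pwu/ — σ1 onset /pw/ (1→5 rises), coda /∅/ ok → well-formed
/lna.pla/ — violates constraint (iv): syllable 1 onset /ln/: /l/ (liquid, 4) → /n/ (nasal, 3) does not rise → ill-formed
/vwo.pna/ — σ1 onset /vw/ (2→5 rises), coda /∅/ ok; σ2 onset /pn/ (1→3 rises), coda /∅/ ok → well-formed
/nwi/ — σ1 onset /nw/ (3→5 rises), coda /∅/ ok → well-formed
/pi.pi/ — σ1 onset /p/, coda /∅/ ok; σ2 onset /p/, coda /∅/ ok → well-formed

/lna.pla/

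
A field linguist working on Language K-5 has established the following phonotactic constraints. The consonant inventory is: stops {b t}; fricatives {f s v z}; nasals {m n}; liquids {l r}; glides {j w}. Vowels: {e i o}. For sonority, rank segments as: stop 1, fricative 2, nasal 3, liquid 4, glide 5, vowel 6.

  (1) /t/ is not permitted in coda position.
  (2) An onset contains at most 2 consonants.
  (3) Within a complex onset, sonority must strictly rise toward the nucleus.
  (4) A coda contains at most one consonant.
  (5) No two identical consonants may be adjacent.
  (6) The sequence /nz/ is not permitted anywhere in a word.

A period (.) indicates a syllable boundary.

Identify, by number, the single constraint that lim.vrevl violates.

4

lim.vrevl: syllable 2 coda /vl/ has 2 consonants (> 1).
This is a violation of constraint 4: "A coda contains at most one consonant."
The remaining constraints (1, 2, 3, 5, 6) are satisfied.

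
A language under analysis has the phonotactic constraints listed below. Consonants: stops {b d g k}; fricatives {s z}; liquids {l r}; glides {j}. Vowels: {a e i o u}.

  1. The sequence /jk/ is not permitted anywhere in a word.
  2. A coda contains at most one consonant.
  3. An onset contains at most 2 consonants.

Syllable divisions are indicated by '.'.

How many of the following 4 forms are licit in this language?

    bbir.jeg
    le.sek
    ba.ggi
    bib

4

bbir.jeg — σ1 onset /bb/ (2C), coda /r/ ok; σ2 onset /j/, coda /g/ ok → licit
le.sek — σ1 onset /l/, coda /∅/ ok; σ2 onset /s/, coda /k/ ok → licit
ba.ggi — σ1 onset /b/, coda /∅/ ok; σ2 onset /gg/ (2C), coda /∅/ ok → licit
bib — σ1 onset /b/, coda /b/ ok → licit
Licit: bbir.jeg, le.sek, ba.ggi, bib → 4.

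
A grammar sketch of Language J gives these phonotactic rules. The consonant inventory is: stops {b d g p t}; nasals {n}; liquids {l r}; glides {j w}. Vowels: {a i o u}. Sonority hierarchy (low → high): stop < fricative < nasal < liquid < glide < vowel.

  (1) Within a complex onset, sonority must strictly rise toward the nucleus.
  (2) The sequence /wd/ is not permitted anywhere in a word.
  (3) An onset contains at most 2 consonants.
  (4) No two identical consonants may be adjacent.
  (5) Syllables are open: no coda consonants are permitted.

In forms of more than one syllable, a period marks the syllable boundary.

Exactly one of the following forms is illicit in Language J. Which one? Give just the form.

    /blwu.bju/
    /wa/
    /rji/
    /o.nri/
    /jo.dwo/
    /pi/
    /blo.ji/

/blwu.bju/

/blwu.bju/ — violates constraint 3: syllable 1 onset /blw/ has 3 consonants (> 2) → illicit
/wa/ — σ1 onset /w/, coda /∅/ ok → licit
/rji/ — σ1 onset /rj/ (4→5 rises), coda /∅/ ok → licit
/o.nri/ — σ1 onset /∅/, coda /∅/ ok; σ2 onset /nr/ (3→4 rises), coda /∅/ ok → licit
/jo.dwo/ — σ1 onset /j/, coda /∅/ ok; σ2 onset /dw/ (1→5 rises), coda /∅/ ok → licit
/pi/ — σ1 onset /p/, coda /∅/ ok → licit
/blo.ji/ — σ1 onset /bl/ (1→4 rises), coda /∅/ ok; σ2 onset /j/, coda /∅/ ok → licit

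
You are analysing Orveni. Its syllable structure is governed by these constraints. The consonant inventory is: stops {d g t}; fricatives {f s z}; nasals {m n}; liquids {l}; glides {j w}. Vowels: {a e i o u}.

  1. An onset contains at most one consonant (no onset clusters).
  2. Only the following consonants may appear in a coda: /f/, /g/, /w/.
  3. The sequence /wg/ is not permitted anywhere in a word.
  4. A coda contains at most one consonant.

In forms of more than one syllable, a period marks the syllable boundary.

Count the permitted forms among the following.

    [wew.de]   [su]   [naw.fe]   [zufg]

3

[wew.de] — σ1 onset /w/, coda /w/ ok; σ2 onset /d/, coda /∅/ ok → permitted
[su] — σ1 onset /s/, coda /∅/ ok → permitted
[naw.fe] — σ1 onset /n/, coda /w/ ok; σ2 onset /f/, coda /∅/ ok → permitted
[zufg] — violates constraint 4: syllable 1 coda /fg/ has 2 consonants (> 1) → not permitted
Permitted: [wew.de], [su], [naw.fe] → 3.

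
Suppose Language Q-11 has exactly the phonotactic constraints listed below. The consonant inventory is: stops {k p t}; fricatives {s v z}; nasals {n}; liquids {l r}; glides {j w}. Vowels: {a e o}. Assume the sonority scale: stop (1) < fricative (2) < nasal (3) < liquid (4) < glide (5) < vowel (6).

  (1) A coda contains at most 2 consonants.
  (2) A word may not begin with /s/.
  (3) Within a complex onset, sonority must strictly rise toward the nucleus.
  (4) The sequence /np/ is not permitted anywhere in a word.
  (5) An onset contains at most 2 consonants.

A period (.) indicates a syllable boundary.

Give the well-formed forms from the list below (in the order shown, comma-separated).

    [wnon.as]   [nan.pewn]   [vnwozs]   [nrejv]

[nrejv]

[wnon.as] — violates constraint 3: syllable 1 onset /wn/: /w/ (glide, 5) → /n/ (nasal, 3) does not rise → ill-formed
[nan.pewn] — violates constraint 4: contains banned sequence /np/ → ill-formed
[vnwozs] — violates constraint 5: syllable 1 onset /vnw/ has 3 consonants (> 2) → ill-formed
[nrejv] — σ1 onset /nr/ (3→4 rises), coda /jv/ (2C) ok → well-formed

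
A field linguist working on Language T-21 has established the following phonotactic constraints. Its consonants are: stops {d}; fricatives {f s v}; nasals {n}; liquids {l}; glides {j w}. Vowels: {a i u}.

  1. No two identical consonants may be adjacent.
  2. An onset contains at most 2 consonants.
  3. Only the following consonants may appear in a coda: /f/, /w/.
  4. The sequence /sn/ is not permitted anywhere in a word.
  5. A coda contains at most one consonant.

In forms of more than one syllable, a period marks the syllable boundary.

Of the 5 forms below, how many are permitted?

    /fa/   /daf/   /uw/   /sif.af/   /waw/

/fa/ — σ1 onset /f/, coda /∅/ ok → permitted
/daf/ — σ1 onset /d/, coda /f/ ok → permitted
/uw/ — σ1 onset /∅/, coda /w/ ok → permitted
/sif.af/ — σ1 onset /s/, coda /f/ ok; σ2 onset /∅/, coda /f/ ok → permitted
/waw/ — σ1 onset /w/, coda /w/ ok → permitted
Permitted: /fa/, /daf/, /uw/, /sif.af/, /waw/ → 5.

5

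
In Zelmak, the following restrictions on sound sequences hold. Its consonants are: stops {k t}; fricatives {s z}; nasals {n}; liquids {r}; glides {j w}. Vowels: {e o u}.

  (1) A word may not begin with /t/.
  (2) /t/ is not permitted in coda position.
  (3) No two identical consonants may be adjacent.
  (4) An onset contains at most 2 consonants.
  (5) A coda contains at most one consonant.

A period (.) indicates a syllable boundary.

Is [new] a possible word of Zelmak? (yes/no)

yes

[new] — σ1 onset /n/, coda /w/ ok → phonotactically legal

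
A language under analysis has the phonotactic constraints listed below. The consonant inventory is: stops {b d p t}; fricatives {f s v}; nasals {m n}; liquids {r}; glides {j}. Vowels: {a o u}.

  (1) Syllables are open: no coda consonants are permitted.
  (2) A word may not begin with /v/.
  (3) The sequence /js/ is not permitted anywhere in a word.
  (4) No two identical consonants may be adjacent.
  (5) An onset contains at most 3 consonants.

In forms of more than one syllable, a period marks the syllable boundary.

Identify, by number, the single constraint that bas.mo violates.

bas.mo: syllable 1 coda /s/ has 1 consonant (> 0).
This is a violation of constraint 1: "Syllables are open: no coda consonants are permitted."
The remaining constraints (2, 3, 4, 5) are satisfied.

1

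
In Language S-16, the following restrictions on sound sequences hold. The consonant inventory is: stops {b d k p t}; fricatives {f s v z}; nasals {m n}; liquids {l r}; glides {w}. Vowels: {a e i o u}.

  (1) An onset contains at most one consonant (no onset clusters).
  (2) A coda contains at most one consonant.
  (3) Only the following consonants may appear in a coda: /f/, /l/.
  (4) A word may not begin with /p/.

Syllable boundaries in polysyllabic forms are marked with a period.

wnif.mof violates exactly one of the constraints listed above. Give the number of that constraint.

wnif.mof: syllable 1 onset /wn/ has 2 consonants (> 1).
This is a violation of constraint 1: "An onset contains at most one consonant (no onset clusters)."
The remaining constraints (2, 3, 4) are satisfied.

1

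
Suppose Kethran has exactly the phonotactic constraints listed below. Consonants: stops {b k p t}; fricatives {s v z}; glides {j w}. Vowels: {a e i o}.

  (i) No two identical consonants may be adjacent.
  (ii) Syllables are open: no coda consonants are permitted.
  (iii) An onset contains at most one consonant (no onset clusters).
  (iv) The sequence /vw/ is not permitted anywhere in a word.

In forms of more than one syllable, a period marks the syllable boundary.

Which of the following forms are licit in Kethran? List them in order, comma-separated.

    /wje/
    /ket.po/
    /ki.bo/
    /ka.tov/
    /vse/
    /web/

/wje/ — violates constraint (iii): syllable 1 onset /wj/ has 2 consonants (> 1) → illicit
/ket.po/ — violates constraint (ii): syllable 1 coda /t/ has 1 consonant (> 0) → illicit
/ki.bo/ — σ1 onset /k/, coda /∅/ ok; σ2 onset /b/, coda /∅/ ok → licit
/ka.tov/ — violates constraint (ii): syllable 2 coda /v/ has 1 consonant (> 0) → illicit
/vse/ — violates constraint (iii): syllable 1 onset /vs/ has 2 consonants (> 1) → illicit
/web/ — violates constraint (ii): syllable 1 coda /b/ has 1 consonant (> 0) → illicit

/ki.bo/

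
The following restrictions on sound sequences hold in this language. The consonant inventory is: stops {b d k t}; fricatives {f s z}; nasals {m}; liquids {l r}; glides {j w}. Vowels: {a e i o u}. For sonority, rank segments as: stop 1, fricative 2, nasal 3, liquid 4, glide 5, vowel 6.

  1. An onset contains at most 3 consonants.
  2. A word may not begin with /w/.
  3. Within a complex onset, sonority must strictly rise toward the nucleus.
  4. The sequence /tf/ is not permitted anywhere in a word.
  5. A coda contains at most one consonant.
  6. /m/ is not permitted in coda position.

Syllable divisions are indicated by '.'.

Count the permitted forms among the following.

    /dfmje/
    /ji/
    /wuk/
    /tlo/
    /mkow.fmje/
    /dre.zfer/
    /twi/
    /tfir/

/dfmje/ — violates constraint 1: syllable 1 onset /dfmj/ has 4 consonants (> 3) → not permitted
/ji/ — σ1 onset /j/, coda /∅/ ok → permitted
/wuk/ — violates constraint 2: word begins with /w/ → not permitted
/tlo/ — σ1 onset /tl/ (1→4 rises), coda /∅/ ok → permitted
/mkow.fmje/ — violates constraint 3: syllable 1 onset /mk/: /m/ (nasal, 3) → /k/ (stop, 1) does not rise → not permitted
/dre.zfer/ — violates constraint 3: syllable 2 onset /zf/: /z/ (fricative, 2) → /f/ (fricative, 2) does not rise → not permitted
/twi/ — σ1 onset /tw/ (1→5 rises), coda /∅/ ok → permitted
/tfir/ — violates constraint 4: contains banned sequence /tf/ → not permitted
Permitted: /ji/, /tlo/, /twi/ → 3.

3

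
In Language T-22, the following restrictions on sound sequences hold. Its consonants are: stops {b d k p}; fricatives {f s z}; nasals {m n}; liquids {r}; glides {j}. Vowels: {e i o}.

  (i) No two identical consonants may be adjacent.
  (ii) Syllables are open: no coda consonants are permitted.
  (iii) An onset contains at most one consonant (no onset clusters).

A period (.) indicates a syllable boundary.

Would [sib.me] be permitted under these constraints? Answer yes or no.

no

[sib.me] — violates constraint (ii): syllable 1 coda /b/ has 1 consonant (> 0) → not permitted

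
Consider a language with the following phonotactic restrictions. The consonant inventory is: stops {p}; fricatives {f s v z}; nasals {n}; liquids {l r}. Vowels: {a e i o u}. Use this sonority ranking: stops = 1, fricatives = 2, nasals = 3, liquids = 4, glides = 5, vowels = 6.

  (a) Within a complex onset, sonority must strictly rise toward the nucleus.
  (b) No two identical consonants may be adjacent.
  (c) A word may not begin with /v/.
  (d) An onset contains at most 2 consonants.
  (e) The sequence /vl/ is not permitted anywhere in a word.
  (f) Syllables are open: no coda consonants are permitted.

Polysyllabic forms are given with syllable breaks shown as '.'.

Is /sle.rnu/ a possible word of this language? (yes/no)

no

/sle.rnu/ — violates constraint (a): syllable 2 onset /rn/: /r/ (liquid, 4) → /n/ (nasal, 3) does not rise → phonotactically illegal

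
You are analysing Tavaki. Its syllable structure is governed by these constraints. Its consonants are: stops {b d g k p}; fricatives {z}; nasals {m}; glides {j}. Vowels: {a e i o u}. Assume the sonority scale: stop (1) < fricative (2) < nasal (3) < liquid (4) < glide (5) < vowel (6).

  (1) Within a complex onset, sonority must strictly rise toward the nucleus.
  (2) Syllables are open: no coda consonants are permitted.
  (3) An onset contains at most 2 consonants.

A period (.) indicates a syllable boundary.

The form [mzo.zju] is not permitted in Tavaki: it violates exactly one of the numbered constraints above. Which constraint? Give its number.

[mzo.zju]: syllable 1 onset /mz/: /m/ (nasal, 3) → /z/ (fricative, 2) does not rise.
This is a violation of constraint 1: "Within a complex onset, sonority must strictly rise toward the nucleus."
The remaining constraints (2, 3) are satisfied.

1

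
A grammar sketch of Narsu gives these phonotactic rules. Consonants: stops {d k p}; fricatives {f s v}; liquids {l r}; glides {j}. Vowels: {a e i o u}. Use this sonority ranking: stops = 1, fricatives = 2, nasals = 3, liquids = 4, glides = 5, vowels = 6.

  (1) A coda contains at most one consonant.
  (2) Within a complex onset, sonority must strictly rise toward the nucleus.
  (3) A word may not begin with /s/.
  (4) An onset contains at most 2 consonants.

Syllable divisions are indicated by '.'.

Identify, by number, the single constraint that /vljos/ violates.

4

/vljos/: syllable 1 onset /vlj/ has 3 consonants (> 2).
This is a violation of constraint 4: "An onset contains at most 2 consonants."
The remaining constraints (1, 2, 3) are satisfied.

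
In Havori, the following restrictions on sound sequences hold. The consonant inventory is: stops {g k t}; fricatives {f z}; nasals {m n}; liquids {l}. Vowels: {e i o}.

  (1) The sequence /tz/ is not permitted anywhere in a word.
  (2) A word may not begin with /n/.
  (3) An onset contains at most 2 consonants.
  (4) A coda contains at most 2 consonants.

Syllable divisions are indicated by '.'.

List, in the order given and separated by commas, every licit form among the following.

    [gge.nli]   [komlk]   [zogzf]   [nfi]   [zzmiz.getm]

[gge.nli]

[gge.nli] — σ1 onset /gg/ (2C), coda /∅/ ok; σ2 onset /nl/ (2C), coda /∅/ ok → licit
[komlk] — violates constraint 4: syllable 1 coda /mlk/ has 3 consonants (> 2) → illicit
[zogzf] — violates constraint 4: syllable 1 coda /gzf/ has 3 consonants (> 2) → illicit
[nfi] — violates constraint 2: word begins with /n/ → illicit
[zzmiz.getm] — violates constraint 3: syllable 1 onset /zzm/ has 3 consonants (> 2) → illicit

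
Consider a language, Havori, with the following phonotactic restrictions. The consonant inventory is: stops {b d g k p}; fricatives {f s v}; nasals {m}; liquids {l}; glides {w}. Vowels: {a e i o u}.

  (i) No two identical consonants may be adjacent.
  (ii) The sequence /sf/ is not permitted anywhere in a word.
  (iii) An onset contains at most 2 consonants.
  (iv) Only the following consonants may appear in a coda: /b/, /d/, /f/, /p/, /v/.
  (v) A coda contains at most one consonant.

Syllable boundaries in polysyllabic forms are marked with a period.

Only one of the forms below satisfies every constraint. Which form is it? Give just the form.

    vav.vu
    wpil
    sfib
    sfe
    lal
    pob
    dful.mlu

vav.vu — violates constraint (i): adjacent identical consonants /vv/ → illicit
wpil — violates constraint (iv): syllable 1 coda contains /l/, which is not a licensed coda consonant → illicit
sfib — violates constraint (ii): contains banned sequence /sf/ → illicit
sfe — violates constraint (ii): contains banned sequence /sf/ → illicit
lal — violates constraint (iv): syllable 1 coda contains /l/, which is not a licensed coda consonant → illicit
pob — σ1 onset /p/, coda /b/ ok → licit
dful.mlu — violates constraint (iv): syllable 1 coda contains /l/, which is not a licensed coda consonant → illicit

pob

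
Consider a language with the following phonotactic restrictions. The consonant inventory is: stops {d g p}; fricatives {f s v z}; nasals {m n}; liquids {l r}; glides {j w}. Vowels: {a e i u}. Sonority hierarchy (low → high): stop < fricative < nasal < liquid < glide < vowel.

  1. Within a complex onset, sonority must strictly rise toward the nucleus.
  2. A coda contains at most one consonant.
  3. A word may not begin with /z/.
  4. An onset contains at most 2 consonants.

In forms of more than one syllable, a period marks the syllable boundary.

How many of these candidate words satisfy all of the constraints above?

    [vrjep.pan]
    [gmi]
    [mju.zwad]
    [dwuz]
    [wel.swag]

4

[vrjep.pan] — violates constraint 4: syllable 1 onset /vrj/ has 3 consonants (> 2) → not permitted
[gmi] — σ1 onset /gm/ (1→3 rises), coda /∅/ ok → permitted
[mju.zwad] — σ1 onset /mj/ (3→5 rises), coda /∅/ ok; σ2 onset /zw/ (2→5 rises), coda /d/ ok → permitted
[dwuz] — σ1 onset /dw/ (1→5 rises), coda /z/ ok → permitted
[wel.swag] — σ1 onset /w/, coda /l/ ok; σ2 onset /sw/ (2→5 rises), coda /g/ ok → permitted
Permitted: [gmi], [mju.zwad], [dwuz], [wel.swag] → 4.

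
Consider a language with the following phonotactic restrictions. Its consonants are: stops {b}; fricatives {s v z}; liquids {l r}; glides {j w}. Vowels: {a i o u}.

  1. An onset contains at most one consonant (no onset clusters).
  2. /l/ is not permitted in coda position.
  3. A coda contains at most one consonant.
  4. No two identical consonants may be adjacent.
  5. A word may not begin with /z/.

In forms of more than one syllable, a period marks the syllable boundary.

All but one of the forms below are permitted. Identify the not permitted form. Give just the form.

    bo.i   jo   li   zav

bo.i — σ1 onset /b/, coda /∅/ ok; σ2 onset /∅/, coda /∅/ ok → permitted
jo — σ1 onset /j/, coda /∅/ ok → permitted
li — σ1 onset /l/, coda /∅/ ok → permitted
zav — violates constraint 5: word begins with /z/ → not permitted

zav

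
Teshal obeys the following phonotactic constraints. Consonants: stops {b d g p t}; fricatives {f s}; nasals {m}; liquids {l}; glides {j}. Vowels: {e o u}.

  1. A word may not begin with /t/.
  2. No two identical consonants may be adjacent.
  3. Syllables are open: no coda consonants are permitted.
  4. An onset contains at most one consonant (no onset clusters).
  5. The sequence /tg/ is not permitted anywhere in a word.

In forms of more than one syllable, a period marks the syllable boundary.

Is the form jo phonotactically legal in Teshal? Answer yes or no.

yes

jo — σ1 onset /j/, coda /∅/ ok → phonotactically legal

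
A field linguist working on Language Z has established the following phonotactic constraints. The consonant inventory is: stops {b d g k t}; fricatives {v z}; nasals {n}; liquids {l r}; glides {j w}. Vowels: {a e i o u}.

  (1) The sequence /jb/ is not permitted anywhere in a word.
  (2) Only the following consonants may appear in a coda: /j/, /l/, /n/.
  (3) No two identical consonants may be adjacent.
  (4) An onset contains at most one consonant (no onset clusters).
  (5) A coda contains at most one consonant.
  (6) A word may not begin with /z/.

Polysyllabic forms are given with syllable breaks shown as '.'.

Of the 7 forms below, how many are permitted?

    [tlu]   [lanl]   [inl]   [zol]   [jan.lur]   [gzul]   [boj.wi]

[tlu] — violates constraint 4: syllable 1 onset /tl/ has 2 consonants (> 1) → not permitted
[lanl] — violates constraint 5: syllable 1 coda /nl/ has 2 consonants (> 1) → not permitted
[inl] — violates constraint 5: syllable 1 coda /nl/ has 2 consonants (> 1) → not permitted
[zol] — violates constraint 6: word begins with /z/ → not permitted
[jan.lur] — violates constraint 2: syllable 2 coda contains /r/, which is not a licensed coda consonant → not permitted
[gzul] — violates constraint 4: syllable 1 onset /gz/ has 2 consonants (> 1) → not permitted
[boj.wi] — σ1 onset /b/, coda /j/ ok; σ2 onset /w/, coda /∅/ ok → permitted
Permitted: [boj.wi] → 1.

1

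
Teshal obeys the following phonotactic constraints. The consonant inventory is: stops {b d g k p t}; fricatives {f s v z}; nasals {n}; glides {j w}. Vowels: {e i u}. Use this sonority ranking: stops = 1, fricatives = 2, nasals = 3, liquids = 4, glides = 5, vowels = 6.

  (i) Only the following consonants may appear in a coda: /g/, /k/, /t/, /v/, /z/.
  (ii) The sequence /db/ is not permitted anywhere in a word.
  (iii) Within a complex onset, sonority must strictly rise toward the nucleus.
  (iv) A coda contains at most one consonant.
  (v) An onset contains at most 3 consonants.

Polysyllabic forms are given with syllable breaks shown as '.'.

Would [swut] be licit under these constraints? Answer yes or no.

yes

[swut] — σ1 onset /sw/ (2→5 rises), coda /t/ ok → licit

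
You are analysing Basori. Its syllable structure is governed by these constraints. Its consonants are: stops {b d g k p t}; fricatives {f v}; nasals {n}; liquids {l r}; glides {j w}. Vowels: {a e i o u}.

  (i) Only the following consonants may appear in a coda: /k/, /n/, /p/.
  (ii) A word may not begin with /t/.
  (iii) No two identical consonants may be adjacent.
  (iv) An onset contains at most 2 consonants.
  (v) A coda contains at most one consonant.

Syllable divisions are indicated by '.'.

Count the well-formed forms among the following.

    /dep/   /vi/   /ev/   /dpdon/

2

/dep/ — σ1 onset /d/, coda /p/ ok → well-formed
/vi/ — σ1 onset /v/, coda /∅/ ok → well-formed
/ev/ — violates constraint (i): syllable 1 coda contains /v/, which is not a licensed coda consonant → ill-formed
/dpdon/ — violates constraint (iv): syllable 1 onset /dpd/ has 3 consonants (> 2) → ill-formed
Well-formed: /dep/, /vi/ → 2.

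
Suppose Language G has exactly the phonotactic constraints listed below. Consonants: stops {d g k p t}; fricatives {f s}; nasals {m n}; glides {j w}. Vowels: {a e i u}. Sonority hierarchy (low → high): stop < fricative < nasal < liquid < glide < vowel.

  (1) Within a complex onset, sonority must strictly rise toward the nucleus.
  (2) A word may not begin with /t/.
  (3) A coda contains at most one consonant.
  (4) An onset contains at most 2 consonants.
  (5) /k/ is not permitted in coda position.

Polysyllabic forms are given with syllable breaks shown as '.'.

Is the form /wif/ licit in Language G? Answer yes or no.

/wif/ — σ1 onset /w/, coda /f/ ok → licit

yes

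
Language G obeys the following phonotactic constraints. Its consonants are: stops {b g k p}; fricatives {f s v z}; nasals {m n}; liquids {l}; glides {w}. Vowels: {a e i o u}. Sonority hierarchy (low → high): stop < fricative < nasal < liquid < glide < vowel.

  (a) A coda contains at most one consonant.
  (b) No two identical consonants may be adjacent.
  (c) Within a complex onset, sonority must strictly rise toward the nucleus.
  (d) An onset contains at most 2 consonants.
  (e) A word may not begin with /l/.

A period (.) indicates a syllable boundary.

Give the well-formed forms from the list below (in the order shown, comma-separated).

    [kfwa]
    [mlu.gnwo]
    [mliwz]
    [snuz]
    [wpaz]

[snuz]

[kfwa] — violates constraint (d): syllable 1 onset /kfw/ has 3 consonants (> 2) → ill-formed
[mlu.gnwo] — violates constraint (d): syllable 2 onset /gnw/ has 3 consonants (> 2) → ill-formed
[mliwz] — violates constraint (a): syllable 1 coda /wz/ has 2 consonants (> 1) → ill-formed
[snuz] — σ1 onset /sn/ (2→3 rises), coda /z/ ok → well-formed
[wpaz] — violates constraint (c): syllable 1 onset /wp/: /w/ (glide, 5) → /p/ (stop, 1) does not rise → ill-formed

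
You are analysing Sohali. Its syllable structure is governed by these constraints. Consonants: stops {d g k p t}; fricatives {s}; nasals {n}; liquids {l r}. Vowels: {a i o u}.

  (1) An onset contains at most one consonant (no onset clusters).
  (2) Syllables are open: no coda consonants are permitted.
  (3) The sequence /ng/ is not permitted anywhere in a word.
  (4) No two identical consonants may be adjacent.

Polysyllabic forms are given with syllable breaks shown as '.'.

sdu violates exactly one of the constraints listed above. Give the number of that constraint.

sdu: syllable 1 onset /sd/ has 2 consonants (> 1).
This is a violation of constraint 1: "An onset contains at most one consonant (no onset clusters)."
The remaining constraints (2, 3, 4) are satisfied.

1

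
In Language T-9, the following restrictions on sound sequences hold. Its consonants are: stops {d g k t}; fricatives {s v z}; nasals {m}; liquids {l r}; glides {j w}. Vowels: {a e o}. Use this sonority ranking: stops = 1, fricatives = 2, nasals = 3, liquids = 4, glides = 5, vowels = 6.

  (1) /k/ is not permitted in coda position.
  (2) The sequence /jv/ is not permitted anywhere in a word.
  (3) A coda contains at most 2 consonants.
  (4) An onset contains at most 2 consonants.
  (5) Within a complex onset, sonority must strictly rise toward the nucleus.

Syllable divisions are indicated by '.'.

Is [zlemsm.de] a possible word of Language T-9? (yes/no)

[zlemsm.de] — violates constraint 3: syllable 1 coda /msm/ has 3 consonants (> 2) → not permitted

no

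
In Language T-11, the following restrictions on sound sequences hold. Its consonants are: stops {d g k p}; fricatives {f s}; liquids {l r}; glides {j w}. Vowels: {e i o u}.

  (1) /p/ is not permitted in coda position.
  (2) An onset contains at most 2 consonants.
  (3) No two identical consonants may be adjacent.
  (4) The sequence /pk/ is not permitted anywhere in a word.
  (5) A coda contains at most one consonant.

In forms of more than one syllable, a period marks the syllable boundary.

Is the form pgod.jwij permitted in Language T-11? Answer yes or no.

pgod.jwij — σ1 onset /pg/ (2C), coda /d/ ok; σ2 onset /jw/ (2C), coda /j/ ok → permitted

yes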